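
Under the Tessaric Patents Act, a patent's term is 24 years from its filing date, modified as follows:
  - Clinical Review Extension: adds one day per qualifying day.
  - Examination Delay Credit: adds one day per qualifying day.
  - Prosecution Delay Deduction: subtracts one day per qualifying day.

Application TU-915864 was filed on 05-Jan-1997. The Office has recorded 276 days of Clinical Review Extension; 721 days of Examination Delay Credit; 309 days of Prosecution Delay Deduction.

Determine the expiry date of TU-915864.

Base term: filing date + 24 years → 5 January 2021.
Clinical Review Extension: +276 days → 8 October 2021.
Examination Delay Credit: +721 days → 29 September 2023.
Prosecution Delay Deduction: −309 days → 24 November 2022.

November 24, 2022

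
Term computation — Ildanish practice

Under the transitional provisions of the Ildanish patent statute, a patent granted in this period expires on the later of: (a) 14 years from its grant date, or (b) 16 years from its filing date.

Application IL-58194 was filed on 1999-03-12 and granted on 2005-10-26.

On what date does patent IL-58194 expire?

(a) grant + 14 years → 26 October 2019.
(b) filing + 16 years → 12 March 2015.
Later of the two: 26 October 2019.

2019-10-26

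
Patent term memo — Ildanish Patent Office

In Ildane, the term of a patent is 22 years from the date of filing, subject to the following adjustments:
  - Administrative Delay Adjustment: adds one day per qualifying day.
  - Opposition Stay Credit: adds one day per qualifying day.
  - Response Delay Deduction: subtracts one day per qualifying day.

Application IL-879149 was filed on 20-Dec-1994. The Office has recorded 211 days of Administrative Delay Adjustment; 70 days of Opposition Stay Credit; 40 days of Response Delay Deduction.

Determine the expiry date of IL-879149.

Base term: filing date + 22 years → 20 December 2016.
Administrative Delay Adjustment: +211 days → 19 July 2017.
Opposition Stay Credit: +70 days → 27 September 2017.
Response Delay Deduction: −40 days → 18 August 2017.

2017-08-18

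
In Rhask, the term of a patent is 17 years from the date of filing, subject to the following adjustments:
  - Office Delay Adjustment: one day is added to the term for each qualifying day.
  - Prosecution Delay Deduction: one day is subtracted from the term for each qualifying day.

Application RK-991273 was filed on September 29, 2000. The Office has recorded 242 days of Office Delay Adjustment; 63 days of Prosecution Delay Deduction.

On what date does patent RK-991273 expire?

Base term: filing date + 17 years → 29 September 2017.
Office Delay Adjustment: +242 days → 29 May 2018.
Prosecution Delay Deduction: −63 days → 27 March 2018.

March 27, 2018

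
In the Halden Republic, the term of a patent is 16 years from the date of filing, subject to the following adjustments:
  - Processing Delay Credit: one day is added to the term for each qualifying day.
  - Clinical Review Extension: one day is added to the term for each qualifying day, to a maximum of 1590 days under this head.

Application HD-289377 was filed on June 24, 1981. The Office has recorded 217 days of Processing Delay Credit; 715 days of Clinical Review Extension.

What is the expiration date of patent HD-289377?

January 12, 2000

Base term: filing date + 16 years → 24 June 1997.
Processing Delay Credit: +217 days → 27 January 1998.
Clinical Review Extension: 715 days (within the 1590-day cap) → +715 days → 12 January 2000.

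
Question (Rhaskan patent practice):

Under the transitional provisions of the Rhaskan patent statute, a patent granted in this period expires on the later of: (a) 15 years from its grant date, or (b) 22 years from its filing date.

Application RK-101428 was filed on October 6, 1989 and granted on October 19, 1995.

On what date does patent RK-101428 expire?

October 6, 2011

(a) grant + 15 years → 19 October 2010.
(b) filing + 22 years → 6 October 2011.
Later of the two: 6 October 2011.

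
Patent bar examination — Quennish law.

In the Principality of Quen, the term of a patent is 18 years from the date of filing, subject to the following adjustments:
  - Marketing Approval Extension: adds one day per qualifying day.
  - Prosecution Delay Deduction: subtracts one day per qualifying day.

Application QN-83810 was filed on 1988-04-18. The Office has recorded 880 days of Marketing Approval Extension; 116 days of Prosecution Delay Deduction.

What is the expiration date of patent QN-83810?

Base term: filing date + 18 years → 18 April 2006.
Marketing Approval Extension: +880 days → 14 September 2008.
Prosecution Delay Deduction: −116 days → 21 May 2008.

May 21, 2008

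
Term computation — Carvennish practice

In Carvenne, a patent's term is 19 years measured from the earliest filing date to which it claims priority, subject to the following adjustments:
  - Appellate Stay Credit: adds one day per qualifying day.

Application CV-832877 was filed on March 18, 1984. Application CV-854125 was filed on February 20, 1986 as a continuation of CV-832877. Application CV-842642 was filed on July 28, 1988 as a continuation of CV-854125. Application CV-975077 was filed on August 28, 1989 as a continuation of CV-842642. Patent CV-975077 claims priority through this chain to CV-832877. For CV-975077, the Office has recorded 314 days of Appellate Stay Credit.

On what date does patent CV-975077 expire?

2004-01-26

Earliest priority filing: 18 March 1984.
Base term: 18 March 1984 + 19 years → 18 March 2003.
Appellate Stay Credit: +314 days → 26 January 2004.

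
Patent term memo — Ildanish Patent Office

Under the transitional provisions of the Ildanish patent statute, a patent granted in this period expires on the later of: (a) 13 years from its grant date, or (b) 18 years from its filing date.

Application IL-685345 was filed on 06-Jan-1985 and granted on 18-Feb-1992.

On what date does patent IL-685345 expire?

(a) grant + 13 years → 18 February 2005.
(b) filing + 18 years → 6 January 2003.
Later of the two: 18 February 2005.

2005-02-18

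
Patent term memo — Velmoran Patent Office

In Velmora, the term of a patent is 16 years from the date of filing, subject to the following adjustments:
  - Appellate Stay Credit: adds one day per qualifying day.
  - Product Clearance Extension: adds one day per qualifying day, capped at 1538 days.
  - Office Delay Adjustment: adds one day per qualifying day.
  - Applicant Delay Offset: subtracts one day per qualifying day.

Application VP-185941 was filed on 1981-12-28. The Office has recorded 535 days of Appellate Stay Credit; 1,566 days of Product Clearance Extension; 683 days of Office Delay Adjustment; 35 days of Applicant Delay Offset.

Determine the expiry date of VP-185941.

2005-06-10

Base term: filing date + 16 years → 28 December 1997.
Appellate Stay Credit: +535 days → 16 June 1999.
Product Clearance Extension: 1566 days claimed exceeds the 1538-day cap, so +1538 days → 1 September 2003.
Office Delay Adjustment: +683 days → 15 July 2005.
Applicant Delay Offset: −35 days → 10 June 2005.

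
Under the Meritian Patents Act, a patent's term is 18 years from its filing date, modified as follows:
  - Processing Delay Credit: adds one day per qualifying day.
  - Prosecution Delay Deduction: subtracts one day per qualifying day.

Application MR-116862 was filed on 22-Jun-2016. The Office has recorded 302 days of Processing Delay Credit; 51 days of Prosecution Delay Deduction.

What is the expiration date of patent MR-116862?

Base term: filing date + 18 years → 22 June 2034.
Processing Delay Credit: +302 days → 20 April 2035.
Prosecution Delay Deduction: −51 days → 28 February 2035.

2035-02-28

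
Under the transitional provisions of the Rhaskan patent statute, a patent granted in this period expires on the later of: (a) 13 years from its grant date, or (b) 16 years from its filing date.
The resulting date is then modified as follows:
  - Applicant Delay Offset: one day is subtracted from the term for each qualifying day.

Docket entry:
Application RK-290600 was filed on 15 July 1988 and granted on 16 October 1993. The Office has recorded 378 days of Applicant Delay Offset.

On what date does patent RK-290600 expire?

2005-10-03

(a) grant + 13 years → 16 October 2006.
(b) filing + 16 years → 15 July 2004.
Later of the two: 16 October 2006.
Applicant Delay Offset: −378 days → 3 October 2005.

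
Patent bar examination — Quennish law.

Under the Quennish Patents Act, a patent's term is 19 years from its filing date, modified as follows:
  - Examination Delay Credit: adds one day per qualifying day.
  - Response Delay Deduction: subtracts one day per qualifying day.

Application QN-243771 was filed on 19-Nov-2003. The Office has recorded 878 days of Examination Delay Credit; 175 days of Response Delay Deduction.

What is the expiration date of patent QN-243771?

2024-10-22

Base term: filing date + 19 years → 19 November 2022.
Examination Delay Credit: +878 days → 15 April 2025.
Response Delay Deduction: −175 days → 22 October 2024.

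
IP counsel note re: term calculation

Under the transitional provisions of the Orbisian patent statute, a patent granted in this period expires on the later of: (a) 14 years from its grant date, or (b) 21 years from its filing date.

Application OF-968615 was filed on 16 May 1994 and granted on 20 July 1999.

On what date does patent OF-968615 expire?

May 16, 2015

(a) grant + 14 years → 20 July 2013.
(b) filing + 21 years → 16 May 2015.
Later of the two: 16 May 2015.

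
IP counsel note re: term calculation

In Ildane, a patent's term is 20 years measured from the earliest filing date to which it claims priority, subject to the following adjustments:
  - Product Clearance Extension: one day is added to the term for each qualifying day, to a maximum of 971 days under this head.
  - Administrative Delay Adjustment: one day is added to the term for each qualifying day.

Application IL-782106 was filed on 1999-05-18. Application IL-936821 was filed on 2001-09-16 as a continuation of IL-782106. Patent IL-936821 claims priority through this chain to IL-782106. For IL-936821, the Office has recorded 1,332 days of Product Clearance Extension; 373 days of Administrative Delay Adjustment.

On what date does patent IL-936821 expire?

January 21, 2023

Earliest priority filing: 18 May 1999.
Base term: 18 May 1999 + 20 years → 18 May 2019.
Product Clearance Extension: 1332 days claimed exceeds the 971-day cap, so +971 days → 13 January 2022.
Administrative Delay Adjustment: +373 days → 21 January 2023.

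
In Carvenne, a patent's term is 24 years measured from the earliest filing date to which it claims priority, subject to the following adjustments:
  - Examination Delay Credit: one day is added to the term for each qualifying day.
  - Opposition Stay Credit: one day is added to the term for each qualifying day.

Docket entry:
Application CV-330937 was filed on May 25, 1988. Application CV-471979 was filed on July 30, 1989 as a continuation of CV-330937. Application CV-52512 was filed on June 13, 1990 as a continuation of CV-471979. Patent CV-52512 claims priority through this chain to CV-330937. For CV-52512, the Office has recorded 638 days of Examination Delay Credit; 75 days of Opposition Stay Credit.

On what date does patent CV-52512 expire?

Earliest priority filing: 25 May 1988.
Base term: 25 May 1988 + 24 years → 25 May 2012.
Examination Delay Credit: +638 days → 22 February 2014.
Opposition Stay Credit: +75 days → 8 May 2014.

2014-05-08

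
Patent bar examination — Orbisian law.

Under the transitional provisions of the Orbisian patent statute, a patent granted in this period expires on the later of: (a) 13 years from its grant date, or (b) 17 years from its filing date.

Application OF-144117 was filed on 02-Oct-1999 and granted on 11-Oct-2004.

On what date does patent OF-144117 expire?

October 11, 2017

(a) grant + 13 years → 11 October 2017.
(b) filing + 17 years → 2 October 2016.
Later of the two: 11 October 2017.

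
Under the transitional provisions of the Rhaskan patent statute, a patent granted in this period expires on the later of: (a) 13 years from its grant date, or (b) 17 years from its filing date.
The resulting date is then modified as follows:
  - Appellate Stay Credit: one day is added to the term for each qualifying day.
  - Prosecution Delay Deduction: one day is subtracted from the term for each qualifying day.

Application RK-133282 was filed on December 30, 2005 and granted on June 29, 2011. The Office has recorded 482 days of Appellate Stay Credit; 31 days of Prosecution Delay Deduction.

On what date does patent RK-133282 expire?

(a) grant + 13 years → 29 June 2024.
(b) filing + 17 years → 30 December 2022.
Later of the two: 29 June 2024.
Appellate Stay Credit: +482 days → 24 October 2025.
Prosecution Delay Deduction: −31 days → 23 September 2025.

September 23, 2025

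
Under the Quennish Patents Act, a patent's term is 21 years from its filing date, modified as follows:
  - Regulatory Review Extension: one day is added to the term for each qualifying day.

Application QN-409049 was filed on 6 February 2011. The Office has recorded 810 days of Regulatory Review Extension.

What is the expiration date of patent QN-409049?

April 26, 2034

Base term: filing date + 21 years → 6 February 2032.
Regulatory Review Extension: +810 days → 26 April 2034.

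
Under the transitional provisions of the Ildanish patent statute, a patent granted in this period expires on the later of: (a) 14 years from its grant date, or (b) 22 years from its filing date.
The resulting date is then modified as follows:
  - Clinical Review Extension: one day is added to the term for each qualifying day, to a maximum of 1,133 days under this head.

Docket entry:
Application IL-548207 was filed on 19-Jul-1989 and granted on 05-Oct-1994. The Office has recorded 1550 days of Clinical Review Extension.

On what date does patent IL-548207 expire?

August 25, 2014

(a) grant + 14 years → 5 October 2008.
(b) filing + 22 years → 19 July 2011.
Later of the two: 19 July 2011.
Clinical Review Extension: 1550 days claimed exceeds the 1133-day cap, so +1133 days → 25 August 2014.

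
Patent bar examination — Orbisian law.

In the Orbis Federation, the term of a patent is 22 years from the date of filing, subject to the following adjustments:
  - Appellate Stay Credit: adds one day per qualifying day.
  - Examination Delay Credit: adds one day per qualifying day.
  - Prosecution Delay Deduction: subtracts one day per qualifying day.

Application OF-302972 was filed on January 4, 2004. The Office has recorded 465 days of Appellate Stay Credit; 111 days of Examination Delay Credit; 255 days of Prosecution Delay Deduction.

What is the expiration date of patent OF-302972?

Base term: filing date + 22 years → 4 January 2026.
Appellate Stay Credit: +465 days → 14 April 2027.
Examination Delay Credit: +111 days → 3 August 2027.
Prosecution Delay Deduction: −255 days → 21 November 2026.

2026-11-21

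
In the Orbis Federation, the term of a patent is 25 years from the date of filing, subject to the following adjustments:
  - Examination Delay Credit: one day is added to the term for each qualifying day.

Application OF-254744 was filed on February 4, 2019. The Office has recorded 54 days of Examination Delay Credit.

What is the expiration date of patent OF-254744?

March 29, 2044

Base term: filing date + 25 years → 4 February 2044.
Examination Delay Credit: +54 days → 29 March 2044.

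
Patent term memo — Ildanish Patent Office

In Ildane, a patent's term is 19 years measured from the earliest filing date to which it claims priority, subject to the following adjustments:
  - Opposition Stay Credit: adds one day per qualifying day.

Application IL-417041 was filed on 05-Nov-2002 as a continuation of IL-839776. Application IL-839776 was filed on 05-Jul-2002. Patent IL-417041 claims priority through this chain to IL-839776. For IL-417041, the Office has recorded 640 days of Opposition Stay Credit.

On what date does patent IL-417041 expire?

Earliest priority filing: 5 July 2002.
Base term: 5 July 2002 + 19 years → 5 July 2021.
Opposition Stay Credit: +640 days → 6 April 2023.

2023-04-06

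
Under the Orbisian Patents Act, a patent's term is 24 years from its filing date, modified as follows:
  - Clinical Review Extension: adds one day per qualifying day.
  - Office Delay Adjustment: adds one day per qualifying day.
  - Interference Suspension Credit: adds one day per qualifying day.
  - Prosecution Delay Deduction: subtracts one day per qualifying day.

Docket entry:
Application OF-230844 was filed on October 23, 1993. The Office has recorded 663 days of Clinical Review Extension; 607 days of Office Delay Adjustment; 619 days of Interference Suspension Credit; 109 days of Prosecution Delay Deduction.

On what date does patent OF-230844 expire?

2022-09-07

Base term: filing date + 24 years → 23 October 2017.
Clinical Review Extension: +663 days → 17 August 2019.
Office Delay Adjustment: +607 days → 15 April 2021.
Interference Suspension Credit: +619 days → 25 December 2022.
Prosecution Delay Deduction: −109 days → 7 September 2022.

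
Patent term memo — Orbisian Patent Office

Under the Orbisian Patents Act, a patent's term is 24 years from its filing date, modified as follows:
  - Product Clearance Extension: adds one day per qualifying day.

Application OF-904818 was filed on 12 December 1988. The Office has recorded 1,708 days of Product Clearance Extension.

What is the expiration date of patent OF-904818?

2017-08-16

Base term: filing date + 24 years → 12 December 2012.
Product Clearance Extension: +1708 days → 16 August 2017.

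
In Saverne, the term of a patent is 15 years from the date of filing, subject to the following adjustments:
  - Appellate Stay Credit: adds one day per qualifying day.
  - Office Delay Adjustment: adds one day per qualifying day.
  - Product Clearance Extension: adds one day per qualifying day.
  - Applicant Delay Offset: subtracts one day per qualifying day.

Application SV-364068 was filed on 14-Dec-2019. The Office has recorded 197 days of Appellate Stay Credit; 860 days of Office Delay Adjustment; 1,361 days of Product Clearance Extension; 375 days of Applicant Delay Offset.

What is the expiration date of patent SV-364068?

Base term: filing date + 15 years → 14 December 2034.
Appellate Stay Credit: +197 days → 29 June 2035.
Office Delay Adjustment: +860 days → 5 November 2037.
Product Clearance Extension: +1361 days → 28 July 2041.
Applicant Delay Offset: −375 days → 18 July 2040.

July 18, 2040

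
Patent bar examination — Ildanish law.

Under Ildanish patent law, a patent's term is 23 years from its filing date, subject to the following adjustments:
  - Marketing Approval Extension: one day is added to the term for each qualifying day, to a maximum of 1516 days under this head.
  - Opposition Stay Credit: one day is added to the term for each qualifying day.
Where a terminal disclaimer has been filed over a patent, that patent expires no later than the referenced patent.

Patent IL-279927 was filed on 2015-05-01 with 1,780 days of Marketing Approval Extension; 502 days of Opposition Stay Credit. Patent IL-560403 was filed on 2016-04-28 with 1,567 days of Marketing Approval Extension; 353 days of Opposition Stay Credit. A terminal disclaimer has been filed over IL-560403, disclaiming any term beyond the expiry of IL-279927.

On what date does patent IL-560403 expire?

November 9, 2043

Natural term of IL-560403:
  Base: filing + 23 years → 28 April 2039.
  Marketing Approval Extension: 1567 days claimed exceeds the 1516-day cap, so +1516 days → 22 June 2043.
  Opposition Stay Credit: +353 days → 9 June 2044.
Expiry of referenced patent IL-279927:
  Base: filing + 23 years → 1 May 2038.
  Marketing Approval Extension: 1780 days claimed exceeds the 1516-day cap, so +1516 days → 25 June 2042.
  Opposition Stay Credit: +502 days → 9 November 2043.
Terminal disclaimer: IL-560403 expires on the earlier of 9 June 2044 and 9 November 2043.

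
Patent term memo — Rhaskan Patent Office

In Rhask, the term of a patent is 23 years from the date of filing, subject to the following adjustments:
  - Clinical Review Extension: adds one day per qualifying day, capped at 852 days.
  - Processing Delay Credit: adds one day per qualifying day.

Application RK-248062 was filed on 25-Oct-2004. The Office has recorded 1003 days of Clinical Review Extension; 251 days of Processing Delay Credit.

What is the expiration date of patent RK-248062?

Base term: filing date + 23 years → 25 October 2027.
Clinical Review Extension: 1003 days claimed exceeds the 852-day cap, so +852 days → 23 February 2030.
Processing Delay Credit: +251 days → 1 November 2030.

2030-11-01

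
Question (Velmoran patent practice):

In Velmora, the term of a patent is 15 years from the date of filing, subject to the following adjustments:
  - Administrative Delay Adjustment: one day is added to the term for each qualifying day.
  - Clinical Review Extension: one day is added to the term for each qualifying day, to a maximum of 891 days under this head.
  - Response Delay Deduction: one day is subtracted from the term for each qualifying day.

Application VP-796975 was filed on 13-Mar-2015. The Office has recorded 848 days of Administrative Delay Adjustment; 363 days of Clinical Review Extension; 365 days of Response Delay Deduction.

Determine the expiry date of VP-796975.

Base term: filing date + 15 years → 13 March 2030.
Administrative Delay Adjustment: +848 days → 8 July 2032.
Clinical Review Extension: 363 days (within the 891-day cap) → +363 days → 6 July 2033.
Response Delay Deduction: −365 days → 6 July 2032.

July 6, 2032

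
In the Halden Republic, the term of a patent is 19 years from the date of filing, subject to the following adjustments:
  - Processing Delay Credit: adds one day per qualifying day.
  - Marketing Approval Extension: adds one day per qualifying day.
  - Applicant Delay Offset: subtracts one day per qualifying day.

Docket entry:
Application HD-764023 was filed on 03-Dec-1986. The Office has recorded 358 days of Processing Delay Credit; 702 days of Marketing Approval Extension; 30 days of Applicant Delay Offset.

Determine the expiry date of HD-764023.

September 28, 2008

Base term: filing date + 19 years → 3 December 2005.
Processing Delay Credit: +358 days → 26 November 2006.
Marketing Approval Extension: +702 days → 28 October 2008.
Applicant Delay Offset: −30 days → 28 September 2008.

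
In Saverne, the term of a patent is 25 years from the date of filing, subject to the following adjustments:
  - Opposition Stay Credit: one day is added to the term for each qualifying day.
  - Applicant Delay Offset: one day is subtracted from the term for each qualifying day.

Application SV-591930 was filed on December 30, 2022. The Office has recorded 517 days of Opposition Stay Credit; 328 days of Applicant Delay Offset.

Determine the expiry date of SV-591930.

2048-07-06

Base term: filing date + 25 years → 30 December 2047.
Opposition Stay Credit: +517 days → 30 May 2049.
Applicant Delay Offset: −328 days → 6 July 2048.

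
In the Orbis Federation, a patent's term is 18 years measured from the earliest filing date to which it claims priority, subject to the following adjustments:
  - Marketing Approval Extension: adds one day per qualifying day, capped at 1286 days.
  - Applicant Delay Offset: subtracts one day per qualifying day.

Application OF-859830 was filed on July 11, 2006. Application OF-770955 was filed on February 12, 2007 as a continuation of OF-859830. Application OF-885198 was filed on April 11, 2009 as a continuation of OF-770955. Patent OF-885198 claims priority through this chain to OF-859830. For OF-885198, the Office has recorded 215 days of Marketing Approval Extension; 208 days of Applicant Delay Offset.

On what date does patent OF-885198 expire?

2024-07-18

Earliest priority filing: 11 July 2006.
Base term: 11 July 2006 + 18 years → 11 July 2024.
Marketing Approval Extension: 215 days (within the 1286-day cap) → +215 days → 11 February 2025.
Applicant Delay Offset: −208 days → 18 July 2024.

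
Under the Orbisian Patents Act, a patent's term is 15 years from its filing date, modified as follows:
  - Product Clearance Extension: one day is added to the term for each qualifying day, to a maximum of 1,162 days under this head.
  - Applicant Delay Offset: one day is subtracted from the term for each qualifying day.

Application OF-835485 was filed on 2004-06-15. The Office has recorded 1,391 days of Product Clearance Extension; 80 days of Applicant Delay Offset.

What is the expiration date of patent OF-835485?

2022-06-01

Base term: filing date + 15 years → 15 June 2019.
Product Clearance Extension: 1391 days claimed exceeds the 1162-day cap, so +1162 days → 20 August 2022.
Applicant Delay Offset: −80 days → 1 June 2022.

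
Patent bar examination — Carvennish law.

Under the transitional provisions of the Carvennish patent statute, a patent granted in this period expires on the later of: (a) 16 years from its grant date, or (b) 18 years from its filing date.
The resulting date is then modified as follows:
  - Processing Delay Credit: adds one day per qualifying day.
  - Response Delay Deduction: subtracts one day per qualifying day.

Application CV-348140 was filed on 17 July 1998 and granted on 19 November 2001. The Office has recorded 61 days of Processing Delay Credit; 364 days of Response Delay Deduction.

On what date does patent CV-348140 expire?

(a) grant + 16 years → 19 November 2017.
(b) filing + 18 years → 17 July 2016.
Later of the two: 19 November 2017.
Processing Delay Credit: +61 days → 19 January 2018.
Response Delay Deduction: −364 days → 20 January 2017.

2017-01-20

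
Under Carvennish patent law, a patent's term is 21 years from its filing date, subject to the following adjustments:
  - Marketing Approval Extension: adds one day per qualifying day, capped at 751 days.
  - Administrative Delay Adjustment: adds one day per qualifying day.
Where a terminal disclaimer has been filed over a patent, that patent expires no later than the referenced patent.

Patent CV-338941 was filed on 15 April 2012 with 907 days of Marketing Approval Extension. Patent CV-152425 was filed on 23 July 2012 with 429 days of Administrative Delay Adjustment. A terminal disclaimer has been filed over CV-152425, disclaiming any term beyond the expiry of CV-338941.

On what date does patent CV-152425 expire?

2034-09-25

Natural term of CV-152425:
  Base: filing + 21 years → 23 July 2033.
  Administrative Delay Adjustment: +429 days → 25 September 2034.
Expiry of referenced patent CV-338941:
  Base: filing + 21 years → 15 April 2033.
  Marketing Approval Extension: 907 days claimed exceeds the 751-day cap, so +751 days → 6 May 2035.
Terminal disclaimer: CV-152425 expires on the earlier of 25 September 2034 and 6 May 2035.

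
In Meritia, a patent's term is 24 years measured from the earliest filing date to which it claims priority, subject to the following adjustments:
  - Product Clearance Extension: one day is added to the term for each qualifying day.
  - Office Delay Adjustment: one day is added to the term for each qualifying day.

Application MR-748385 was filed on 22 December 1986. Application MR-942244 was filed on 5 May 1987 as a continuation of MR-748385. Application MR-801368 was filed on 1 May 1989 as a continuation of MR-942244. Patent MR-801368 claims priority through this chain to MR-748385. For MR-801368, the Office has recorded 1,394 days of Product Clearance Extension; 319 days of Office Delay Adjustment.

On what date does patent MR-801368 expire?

Earliest priority filing: 22 December 1986.
Base term: 22 December 1986 + 24 years → 22 December 2010.
Product Clearance Extension: +1394 days → 16 October 2014.
Office Delay Adjustment: +319 days → 31 August 2015.

2015-08-31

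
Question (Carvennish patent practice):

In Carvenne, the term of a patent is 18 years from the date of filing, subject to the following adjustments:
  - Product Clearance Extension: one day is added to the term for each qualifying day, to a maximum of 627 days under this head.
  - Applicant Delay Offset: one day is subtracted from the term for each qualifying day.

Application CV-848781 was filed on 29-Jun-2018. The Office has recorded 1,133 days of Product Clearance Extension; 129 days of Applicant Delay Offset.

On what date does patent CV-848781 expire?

Base term: filing date + 18 years → 29 June 2036.
Product Clearance Extension: 1133 days claimed exceeds the 627-day cap, so +627 days → 18 March 2038.
Applicant Delay Offset: −129 days → 9 November 2037.

November 9, 2037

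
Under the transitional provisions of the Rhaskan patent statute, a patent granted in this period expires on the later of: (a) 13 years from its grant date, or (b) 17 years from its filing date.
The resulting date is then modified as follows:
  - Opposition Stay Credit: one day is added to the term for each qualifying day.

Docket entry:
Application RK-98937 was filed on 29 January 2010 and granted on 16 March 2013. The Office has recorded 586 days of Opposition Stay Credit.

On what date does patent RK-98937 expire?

(a) grant + 13 years → 16 March 2026.
(b) filing + 17 years → 29 January 2027.
Later of the two: 29 January 2027.
Opposition Stay Credit: +586 days → 6 September 2028.

September 6, 2028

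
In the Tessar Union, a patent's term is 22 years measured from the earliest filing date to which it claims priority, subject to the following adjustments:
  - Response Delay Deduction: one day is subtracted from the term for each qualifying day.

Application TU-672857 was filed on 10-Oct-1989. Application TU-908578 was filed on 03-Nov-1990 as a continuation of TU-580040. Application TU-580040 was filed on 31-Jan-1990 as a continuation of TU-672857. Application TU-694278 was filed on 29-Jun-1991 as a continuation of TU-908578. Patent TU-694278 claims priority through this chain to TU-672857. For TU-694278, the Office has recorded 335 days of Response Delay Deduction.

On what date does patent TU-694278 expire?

November 9, 2010

Earliest priority filing: 10 October 1989.
Base term: 10 October 1989 + 22 years → 10 October 2011.
Response Delay Deduction: −335 days → 9 November 2010.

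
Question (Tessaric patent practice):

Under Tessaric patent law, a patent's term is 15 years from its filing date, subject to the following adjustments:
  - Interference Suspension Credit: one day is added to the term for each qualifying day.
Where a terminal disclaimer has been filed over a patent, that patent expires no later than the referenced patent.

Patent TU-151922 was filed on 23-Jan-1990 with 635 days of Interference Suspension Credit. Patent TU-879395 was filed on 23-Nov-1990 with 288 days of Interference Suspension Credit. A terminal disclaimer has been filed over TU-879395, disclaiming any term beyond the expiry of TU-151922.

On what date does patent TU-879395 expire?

Natural term of TU-879395:
  Base: filing + 15 years → 23 November 2005.
  Interference Suspension Credit: +288 days → 7 September 2006.
Expiry of referenced patent TU-151922:
  Base: filing + 15 years → 23 January 2005.
  Interference Suspension Credit: +635 days → 20 October 2006.
Terminal disclaimer: TU-879395 expires on the earlier of 7 September 2006 and 20 October 2006.

September 7, 2006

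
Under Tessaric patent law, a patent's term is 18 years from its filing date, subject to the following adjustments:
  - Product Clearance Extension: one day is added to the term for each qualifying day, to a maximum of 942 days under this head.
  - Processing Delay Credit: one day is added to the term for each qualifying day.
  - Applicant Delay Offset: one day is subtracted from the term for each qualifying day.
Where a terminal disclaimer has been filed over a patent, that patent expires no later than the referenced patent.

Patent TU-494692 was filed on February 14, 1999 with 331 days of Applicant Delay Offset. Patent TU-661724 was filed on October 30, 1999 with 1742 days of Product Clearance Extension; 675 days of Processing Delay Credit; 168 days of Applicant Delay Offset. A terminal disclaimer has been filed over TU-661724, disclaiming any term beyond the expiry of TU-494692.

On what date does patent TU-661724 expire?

Natural term of TU-661724:
  Base: filing + 18 years → 30 October 2017.
  Product Clearance Extension: 1742 days claimed exceeds the 942-day cap, so +942 days → 29 May 2020.
  Processing Delay Credit: +675 days → 4 April 2022.
  Applicant Delay Offset: −168 days → 18 October 2021.
Expiry of referenced patent TU-494692:
  Base: filing + 18 years → 14 February 2017.
  Applicant Delay Offset: −331 days → 20 March 2016.
Terminal disclaimer: TU-661724 expires on the earlier of 18 October 2021 and 20 March 2016.

2016-03-20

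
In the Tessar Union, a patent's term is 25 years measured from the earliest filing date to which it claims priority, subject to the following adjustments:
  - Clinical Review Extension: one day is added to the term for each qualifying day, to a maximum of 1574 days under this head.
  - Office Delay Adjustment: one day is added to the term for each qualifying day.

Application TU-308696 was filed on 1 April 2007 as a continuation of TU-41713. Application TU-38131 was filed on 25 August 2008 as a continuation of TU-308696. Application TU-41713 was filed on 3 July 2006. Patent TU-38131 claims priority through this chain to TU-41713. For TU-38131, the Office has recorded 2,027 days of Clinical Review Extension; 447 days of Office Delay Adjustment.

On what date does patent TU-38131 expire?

Earliest priority filing: 3 July 2006.
Base term: 3 July 2006 + 25 years → 3 July 2031.
Clinical Review Extension: 2027 days claimed exceeds the 1574-day cap, so +1574 days → 24 October 2035.
Office Delay Adjustment: +447 days → 13 January 2037.

January 13, 2037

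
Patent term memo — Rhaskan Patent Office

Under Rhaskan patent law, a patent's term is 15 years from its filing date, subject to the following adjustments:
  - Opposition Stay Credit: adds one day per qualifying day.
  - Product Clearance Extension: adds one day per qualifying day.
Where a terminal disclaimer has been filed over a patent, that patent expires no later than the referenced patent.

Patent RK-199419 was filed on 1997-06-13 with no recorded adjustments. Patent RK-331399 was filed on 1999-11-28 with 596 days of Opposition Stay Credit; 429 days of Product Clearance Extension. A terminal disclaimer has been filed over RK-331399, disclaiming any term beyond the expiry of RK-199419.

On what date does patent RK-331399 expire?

June 13, 2012

Natural term of RK-331399:
  Base: filing + 15 years → 28 November 2014.
  Opposition Stay Credit: +596 days → 16 July 2016.
  Product Clearance Extension: +429 days → 18 September 2017.
Expiry of referenced patent RK-199419:
  Base: filing + 15 years → 13 June 2012.
Terminal disclaimer: RK-331399 expires on the earlier of 18 September 2017 and 13 June 2012.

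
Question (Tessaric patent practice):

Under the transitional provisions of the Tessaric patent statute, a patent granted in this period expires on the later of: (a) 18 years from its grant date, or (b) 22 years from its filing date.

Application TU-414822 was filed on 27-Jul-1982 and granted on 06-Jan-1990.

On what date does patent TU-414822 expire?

(a) grant + 18 years → 6 January 2008.
(b) filing + 22 years → 27 July 2004.
Later of the two: 6 January 2008.

January 6, 2008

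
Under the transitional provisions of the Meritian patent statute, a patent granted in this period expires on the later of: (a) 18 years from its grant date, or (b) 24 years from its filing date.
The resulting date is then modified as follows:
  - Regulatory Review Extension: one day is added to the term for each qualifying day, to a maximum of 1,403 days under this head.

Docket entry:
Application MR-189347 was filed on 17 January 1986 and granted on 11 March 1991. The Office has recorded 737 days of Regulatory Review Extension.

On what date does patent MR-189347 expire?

(a) grant + 18 years → 11 March 2009.
(b) filing + 24 years → 17 January 2010.
Later of the two: 17 January 2010.
Regulatory Review Extension: 737 days (within the 1403-day cap) → +737 days → 24 January 2012.

January 24, 2012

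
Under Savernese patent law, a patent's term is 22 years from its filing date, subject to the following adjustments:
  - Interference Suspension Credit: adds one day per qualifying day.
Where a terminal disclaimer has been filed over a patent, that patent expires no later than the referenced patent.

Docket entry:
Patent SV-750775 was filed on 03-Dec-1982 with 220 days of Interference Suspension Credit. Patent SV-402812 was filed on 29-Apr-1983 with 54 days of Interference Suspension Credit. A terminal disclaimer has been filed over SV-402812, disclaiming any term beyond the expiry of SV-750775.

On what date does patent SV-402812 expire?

2005-06-22

Natural term of SV-402812:
  Base: filing + 22 years → 29 April 2005.
  Interference Suspension Credit: +54 days → 22 June 2005.
Expiry of referenced patent SV-750775:
  Base: filing + 22 years → 3 December 2004.
  Interference Suspension Credit: +220 days → 11 July 2005.
Terminal disclaimer: SV-402812 expires on the earlier of 22 June 2005 and 11 July 2005.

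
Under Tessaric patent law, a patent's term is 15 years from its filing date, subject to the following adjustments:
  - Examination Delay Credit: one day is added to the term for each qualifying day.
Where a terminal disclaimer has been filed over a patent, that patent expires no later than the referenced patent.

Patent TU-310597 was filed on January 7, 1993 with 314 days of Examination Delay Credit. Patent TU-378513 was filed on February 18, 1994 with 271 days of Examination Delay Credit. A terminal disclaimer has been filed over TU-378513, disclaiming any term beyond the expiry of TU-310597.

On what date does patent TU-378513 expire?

2008-11-16

Natural term of TU-378513:
  Base: filing + 15 years → 18 February 2009.
  Examination Delay Credit: +271 days → 16 November 2009.
Expiry of referenced patent TU-310597:
  Base: filing + 15 years → 7 January 2008.
  Examination Delay Credit: +314 days → 16 November 2008.
Terminal disclaimer: TU-378513 expires on the earlier of 16 November 2009 and 16 November 2008.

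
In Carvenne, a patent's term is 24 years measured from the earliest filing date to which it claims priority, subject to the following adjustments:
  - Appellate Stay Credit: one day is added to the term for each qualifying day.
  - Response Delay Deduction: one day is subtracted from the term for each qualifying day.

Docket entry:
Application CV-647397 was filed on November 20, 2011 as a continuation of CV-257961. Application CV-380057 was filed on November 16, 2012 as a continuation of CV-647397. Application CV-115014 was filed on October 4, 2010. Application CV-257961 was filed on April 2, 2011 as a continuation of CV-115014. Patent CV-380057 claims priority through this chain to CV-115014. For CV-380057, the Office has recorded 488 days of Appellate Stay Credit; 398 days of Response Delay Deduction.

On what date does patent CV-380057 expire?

Earliest priority filing: 4 October 2010.
Base term: 4 October 2010 + 24 years → 4 October 2034.
Appellate Stay Credit: +488 days → 4 February 2036.
Response Delay Deduction: −398 days → 2 January 2035.

January 2, 2035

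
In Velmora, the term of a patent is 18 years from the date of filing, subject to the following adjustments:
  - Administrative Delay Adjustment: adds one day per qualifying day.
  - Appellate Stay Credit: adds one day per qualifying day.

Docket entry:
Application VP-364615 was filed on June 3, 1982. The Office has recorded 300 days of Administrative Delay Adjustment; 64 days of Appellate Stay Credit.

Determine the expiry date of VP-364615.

Base term: filing date + 18 years → 3 June 2000.
Administrative Delay Adjustment: +300 days → 30 March 2001.
Appellate Stay Credit: +64 days → 2 June 2001.

June 2, 2001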